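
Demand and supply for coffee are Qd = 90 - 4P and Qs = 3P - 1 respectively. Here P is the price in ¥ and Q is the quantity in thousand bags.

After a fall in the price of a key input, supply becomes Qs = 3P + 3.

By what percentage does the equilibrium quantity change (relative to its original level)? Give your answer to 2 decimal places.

Solve the original market: 90 - 4P = 3P - 1, hence P = 13 and Q = 38.
After the shift, demand is Qd = 90 - 4P and supply is Qs = 3P + 3.
Equate the new curves: 90 - 4P = 3P + 3, giving 87 = 7P, P = 87/7 ≈ 12.4286, Q = 282/7 ≈ 40.2857.
%ΔQ = (40.2857 − 38) / 38 × 100 = +6.02%.

+6.02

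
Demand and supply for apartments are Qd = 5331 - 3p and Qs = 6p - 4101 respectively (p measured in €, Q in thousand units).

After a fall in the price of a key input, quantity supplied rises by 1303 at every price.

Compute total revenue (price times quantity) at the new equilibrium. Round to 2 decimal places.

Original equilibrium: 5331 - 3p = 6p - 4101 gives 9432 = 9p, so p = 1048 and Q = 2187.
After the shift, demand is Qd = 5331 - 3p and supply is Qs = 6p - 2798.
Setting them equal: 5331 - 3p = 6p - 2798 → 8129 = 9p, so p = 8129/9 ≈ 903.2222 and Q = 7864/3 ≈ 2621.3333.
New expenditure = 903.2222 × 2621.3333 = 2367646.52.

2367646.52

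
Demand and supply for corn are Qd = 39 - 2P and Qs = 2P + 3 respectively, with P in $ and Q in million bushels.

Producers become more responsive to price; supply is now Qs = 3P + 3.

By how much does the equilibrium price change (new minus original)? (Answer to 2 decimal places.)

-1.80

Initially, 39 - 2P = 2P + 3, so 36 = 4P and P = 9, Q = 21.
After the shift, demand is Qd = 39 - 2P and supply is Qs = 3P + 3.
Clearing the new market: 39 - 2P = 3P + 3, so P = 7.2 and Q = 24.6.
ΔP = 7.2 − 9 = -1.80.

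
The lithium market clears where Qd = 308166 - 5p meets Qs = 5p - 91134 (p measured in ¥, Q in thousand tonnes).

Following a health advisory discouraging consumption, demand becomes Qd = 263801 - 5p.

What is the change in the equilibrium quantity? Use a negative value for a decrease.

-22182.5

Before the shock: 308166 - 5p = 5p - 91134 ⇒ 399300 = 10p ⇒ p = 39930, Q = 108516.
After the shift, demand is Qd = 263801 - 5p and supply is Qs = 5p - 91134.
Equate the new curves: 263801 - 5p = 5p - 91134, giving 354935 = 10p, p = 35493.5, Q = 86333.5.
ΔQ = 86333.5 − 108516 = -22182.5.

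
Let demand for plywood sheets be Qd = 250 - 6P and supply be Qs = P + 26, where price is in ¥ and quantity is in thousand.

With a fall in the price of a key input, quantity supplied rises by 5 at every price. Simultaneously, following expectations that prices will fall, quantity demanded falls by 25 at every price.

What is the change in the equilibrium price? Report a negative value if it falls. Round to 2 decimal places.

Original equilibrium: 250 - 6P = P + 26 gives 224 = 7P, so P = 32 and Q = 58.
The new curves are Qd = 225 - 6P (demand) and Qs = P + 31 (supply).
Clearing the new market: 225 - 6P = P + 31, so P = 194/7 ≈ 27.7143 and Q = 411/7 ≈ 58.7143.
ΔP = 27.7143 − 32 = -4.29.

-4.29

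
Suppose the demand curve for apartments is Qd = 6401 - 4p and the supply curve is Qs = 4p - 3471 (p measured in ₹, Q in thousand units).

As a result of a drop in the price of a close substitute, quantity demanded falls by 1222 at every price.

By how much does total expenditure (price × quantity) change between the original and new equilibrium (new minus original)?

-884422.5

Initially, 6401 - 4p = 4p - 3471, so 9872 = 8p and p = 1234, Q = 1465.
After the shift, demand is Qd = 5179 - 4p and supply is Qs = 4p - 3471.
Clearing the new market: 5179 - 4p = 4p - 3471, so p = 1081.25 and Q = 854.
Expenditure moves from 1234×1465 = 1807810 to 1081.25×854 = 923387.5; change = -884422.5.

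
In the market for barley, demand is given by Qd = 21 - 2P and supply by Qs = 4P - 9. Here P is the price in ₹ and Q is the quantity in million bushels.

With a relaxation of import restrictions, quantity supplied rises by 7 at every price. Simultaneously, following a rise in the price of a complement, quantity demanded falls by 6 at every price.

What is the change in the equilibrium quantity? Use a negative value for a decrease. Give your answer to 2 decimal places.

-1.67

Initially, 21 - 2P = 4P - 9, so 30 = 6P and P = 5, Q = 11.
After the shift, demand is Qd = 15 - 2P and supply is Qs = 4P - 2.
Equate the new curves: 15 - 2P = 4P - 2, giving 17 = 6P, P = 17/6 ≈ 2.8333, Q = 28/3 ≈ 9.3333.
ΔQ = 9.3333 − 11 = -1.67.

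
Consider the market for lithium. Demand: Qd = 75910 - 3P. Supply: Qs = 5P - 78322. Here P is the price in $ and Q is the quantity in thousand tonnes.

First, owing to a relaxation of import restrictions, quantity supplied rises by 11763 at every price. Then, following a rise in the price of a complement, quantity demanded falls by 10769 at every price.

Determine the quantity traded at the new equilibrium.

Original equilibrium: 75910 - 3P = 5P - 78322 gives 154232 = 8P, so P = 19279 and Q = 18073.
The new curves are Qd = 65141 - 3P (demand) and Qs = 5P - 66559 (supply).
Equate the new curves: 65141 - 3P = 5P - 66559, giving 131700 = 8P, P = 16462.5, Q = 15753.5.

15753.5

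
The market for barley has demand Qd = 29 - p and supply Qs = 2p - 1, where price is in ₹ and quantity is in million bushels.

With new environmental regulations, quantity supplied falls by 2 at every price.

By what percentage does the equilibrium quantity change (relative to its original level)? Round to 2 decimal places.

Original equilibrium: 29 - p = 2p - 1 gives 30 = 3p, so p = 10 and Q = 19.
The shock moves the curves to Qd = 29 - p and Qs = 2p - 3.
Clearing the new market: 29 - p = 2p - 3, so p = 32/3 ≈ 10.6667 and Q = 55/3 ≈ 18.3333.
%ΔQ = (18.3333 − 19) / 19 × 100 = -3.51%.

-3.51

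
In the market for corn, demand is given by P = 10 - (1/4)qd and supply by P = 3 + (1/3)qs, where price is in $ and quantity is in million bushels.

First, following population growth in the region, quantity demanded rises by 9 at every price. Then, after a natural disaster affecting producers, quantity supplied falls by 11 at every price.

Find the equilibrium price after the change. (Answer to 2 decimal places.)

9.86

Initially, 40 - 4P = 3P - 9, so 49 = 7P and P = 7, q = 12.
The shock moves the curves to qd = 49 - 4P and qs = 3P - 20.
Equate the new curves: 49 - 4P = 3P - 20, giving 69 = 7P, P = 69/7 ≈ 9.8571, q = 67/7 ≈ 9.5714.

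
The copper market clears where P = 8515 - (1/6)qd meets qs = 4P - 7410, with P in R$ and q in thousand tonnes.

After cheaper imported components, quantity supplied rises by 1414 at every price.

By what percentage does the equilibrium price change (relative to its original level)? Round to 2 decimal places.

Solve the original market: 51090 - 6P = 4P - 7410, hence P = 5850 and q = 15990.
After the shift, demand is qd = 51090 - 6P and supply is qs = 4P - 5996.
New equilibrium: 51090 - 6P = 4P - 5996 ⇒ 57086 = 10P ⇒ P = 5708.6, q = 16838.4.
%ΔP = (5708.6 − 5850) / 5850 × 100 = -2.42%.

-2.42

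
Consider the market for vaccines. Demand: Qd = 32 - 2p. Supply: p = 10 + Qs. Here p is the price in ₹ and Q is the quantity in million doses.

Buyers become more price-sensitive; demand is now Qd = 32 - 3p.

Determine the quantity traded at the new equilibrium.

Original equilibrium: 32 - 2p = p - 10 gives 42 = 3p, so p = 14 and Q = 4.
After the shift, demand is Qd = 32 - 3p and supply is Qs = p - 10.
Equate the new curves: 32 - 3p = p - 10, giving 42 = 4p, p = 10.5, Q = 0.5.

0.5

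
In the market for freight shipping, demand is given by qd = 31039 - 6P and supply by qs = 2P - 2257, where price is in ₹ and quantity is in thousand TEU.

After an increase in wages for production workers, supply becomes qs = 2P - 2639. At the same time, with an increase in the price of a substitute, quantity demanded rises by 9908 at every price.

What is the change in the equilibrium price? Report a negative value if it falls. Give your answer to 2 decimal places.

Initially, 31039 - 6P = 2P - 2257, so 33296 = 8P and P = 4162, q = 6067.
The new curves are qd = 40947 - 6P (demand) and qs = 2P - 2639 (supply).
Equate the new curves: 40947 - 6P = 2P - 2639, giving 43586 = 8P, P = 5448.25, q = 8257.5.
ΔP = 5448.25 − 4162 = +1286.25.

+1286.25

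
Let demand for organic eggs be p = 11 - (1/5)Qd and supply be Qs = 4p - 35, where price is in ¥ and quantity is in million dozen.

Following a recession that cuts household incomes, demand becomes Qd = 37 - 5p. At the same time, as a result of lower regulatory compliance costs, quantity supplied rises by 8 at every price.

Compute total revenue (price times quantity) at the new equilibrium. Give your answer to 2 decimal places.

10.27

Before the shock: 55 - 5p = 4p - 35 ⇒ 90 = 9p ⇒ p = 10, Q = 5.
The shock moves the curves to Qd = 37 - 5p and Qs = 4p - 27.
Clearing the new market: 37 - 5p = 4p - 27, so p = 64/9 ≈ 7.1111 and Q = 13/9 ≈ 1.4444.
New expenditure = 7.1111 × 1.4444 = 10.27.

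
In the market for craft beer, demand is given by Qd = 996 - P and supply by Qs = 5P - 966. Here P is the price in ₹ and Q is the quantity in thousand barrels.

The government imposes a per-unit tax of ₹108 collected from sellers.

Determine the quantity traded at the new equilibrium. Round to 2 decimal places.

Initially, 996 - P = 5P - 966, so 1962 = 6P and P = 327, Q = 669.
Since sellers keep the price net of the tax, the effective supply curve becomes Qs = 5P - 1506.
Setting them equal: 996 - P = 5P - 1506 → 2502 = 6P, so P = 417 and Q = 579.

579.00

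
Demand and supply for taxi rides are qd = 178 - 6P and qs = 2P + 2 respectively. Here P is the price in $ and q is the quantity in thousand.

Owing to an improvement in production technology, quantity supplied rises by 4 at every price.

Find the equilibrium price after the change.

Solve the original market: 178 - 6P = 2P + 2, hence P = 22 and q = 46.
The new curves are qd = 178 - 6P (demand) and qs = 2P + 6 (supply).
Setting them equal: 178 - 6P = 2P + 6 → 172 = 8P, so P = 21.5 and q = 49.

21.5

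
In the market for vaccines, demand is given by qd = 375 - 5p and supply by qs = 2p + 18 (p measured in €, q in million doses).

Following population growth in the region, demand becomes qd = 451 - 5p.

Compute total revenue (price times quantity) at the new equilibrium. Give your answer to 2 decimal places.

Solve the original market: 375 - 5p = 2p + 18, hence p = 51 and q = 120.
The shock moves the curves to qd = 451 - 5p and qs = 2p + 18.
Equate the new curves: 451 - 5p = 2p + 18, giving 433 = 7p, p = 433/7 ≈ 61.8571, q = 992/7 ≈ 141.7143.
New expenditure = 61.8571 × 141.7143 = 8766.04.

8766.04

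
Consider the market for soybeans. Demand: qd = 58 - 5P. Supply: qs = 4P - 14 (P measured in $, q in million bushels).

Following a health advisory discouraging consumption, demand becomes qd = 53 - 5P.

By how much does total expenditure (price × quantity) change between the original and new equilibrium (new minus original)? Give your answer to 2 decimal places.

-26.54

Before the shock: 58 - 5P = 4P - 14 ⇒ 72 = 9P ⇒ P = 8, q = 18.
The shock moves the curves to qd = 53 - 5P and qs = 4P - 14.
Setting them equal: 53 - 5P = 4P - 14 → 67 = 9P, so P = 67/9 ≈ 7.4444 and q = 142/9 ≈ 15.7778.
Expenditure moves from 8×18 = 144 to 7.4444×15.7778 = 117.4568; change = -26.54.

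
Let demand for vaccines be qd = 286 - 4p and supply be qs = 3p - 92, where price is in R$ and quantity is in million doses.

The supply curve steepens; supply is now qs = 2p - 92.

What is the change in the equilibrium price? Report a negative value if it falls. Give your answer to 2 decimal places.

Before the shock: 286 - 4p = 3p - 92 ⇒ 378 = 7p ⇒ p = 54, q = 70.
After the shift, demand is qd = 286 - 4p and supply is qs = 2p - 92.
Setting them equal: 286 - 4p = 2p - 92 → 378 = 6p, so p = 63 and q = 34.
Δp = 63 − 54 = +9.00.

+9.00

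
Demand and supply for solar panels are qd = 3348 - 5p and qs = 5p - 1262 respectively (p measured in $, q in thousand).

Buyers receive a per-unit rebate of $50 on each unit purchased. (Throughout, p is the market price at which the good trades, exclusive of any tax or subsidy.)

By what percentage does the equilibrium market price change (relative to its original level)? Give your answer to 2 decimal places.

+5.42

Original equilibrium: 3348 - 5p = 5p - 1262 gives 4610 = 10p, so p = 461 and q = 1043.
Since buyers' out-of-pocket price is the market price minus the rebate, the effective demand curve becomes qd = 3598 - 5p.
Clearing the new market: 3598 - 5p = 5p - 1262, so p = 486 and q = 1168.
%Δp = (486 − 461) / 461 × 100 = +5.42%.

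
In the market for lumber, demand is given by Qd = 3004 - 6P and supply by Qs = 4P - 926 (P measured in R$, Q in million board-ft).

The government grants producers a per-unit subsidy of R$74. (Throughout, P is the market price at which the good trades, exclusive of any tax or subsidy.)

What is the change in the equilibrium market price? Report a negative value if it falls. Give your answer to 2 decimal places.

-29.60

Solve the original market: 3004 - 6P = 4P - 926, hence P = 393 and Q = 646.
Since sellers receive the price plus the subsidy, the effective supply curve becomes Qs = 4P - 630.
New equilibrium: 3004 - 6P = 4P - 630 ⇒ 3634 = 10P ⇒ P = 363.4, Q = 823.6.
ΔP = 363.4 − 393 = -29.60.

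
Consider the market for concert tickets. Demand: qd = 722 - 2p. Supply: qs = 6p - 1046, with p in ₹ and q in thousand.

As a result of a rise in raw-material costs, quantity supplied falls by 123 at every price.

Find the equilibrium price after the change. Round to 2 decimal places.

236.38

Solve the original market: 722 - 2p = 6p - 1046, hence p = 221 and q = 280.
The new curves are qd = 722 - 2p (demand) and qs = 6p - 1169 (supply).
Equate the new curves: 722 - 2p = 6p - 1169, giving 1891 = 8p, p = 236.375, q = 249.25.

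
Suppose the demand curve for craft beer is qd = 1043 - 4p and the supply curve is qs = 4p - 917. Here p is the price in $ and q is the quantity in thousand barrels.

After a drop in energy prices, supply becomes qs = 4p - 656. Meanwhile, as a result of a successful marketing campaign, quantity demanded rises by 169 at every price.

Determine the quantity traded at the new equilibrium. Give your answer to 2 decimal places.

Initially, 1043 - 4p = 4p - 917, so 1960 = 8p and p = 245, q = 63.
The shock moves the curves to qd = 1212 - 4p and qs = 4p - 656.
Clearing the new market: 1212 - 4p = 4p - 656, so p = 233.5 and q = 278.

278.00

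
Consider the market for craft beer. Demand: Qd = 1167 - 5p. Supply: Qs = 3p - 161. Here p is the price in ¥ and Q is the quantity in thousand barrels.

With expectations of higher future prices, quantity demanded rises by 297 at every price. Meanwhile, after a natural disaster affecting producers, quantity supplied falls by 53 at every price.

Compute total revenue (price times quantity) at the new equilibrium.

Original equilibrium: 1167 - 5p = 3p - 161 gives 1328 = 8p, so p = 166 and Q = 337.
After the shift, demand is Qd = 1464 - 5p and supply is Qs = 3p - 214.
Equate the new curves: 1464 - 5p = 3p - 214, giving 1678 = 8p, p = 209.75, Q = 415.25.
New expenditure = 209.75 × 415.25 = 87098.6875.

87098.6875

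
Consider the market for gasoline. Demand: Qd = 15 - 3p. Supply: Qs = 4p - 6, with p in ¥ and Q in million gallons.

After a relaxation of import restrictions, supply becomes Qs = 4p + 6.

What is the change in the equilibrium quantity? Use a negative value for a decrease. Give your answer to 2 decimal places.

+5.14

Original equilibrium: 15 - 3p = 4p - 6 gives 21 = 7p, so p = 3 and Q = 6.
After the shift, demand is Qd = 15 - 3p and supply is Qs = 4p + 6.
New equilibrium: 15 - 3p = 4p + 6 ⇒ 9 = 7p ⇒ p = 9/7 ≈ 1.2857, Q = 78/7 ≈ 11.1429.
ΔQ = 11.1429 − 6 = +5.14.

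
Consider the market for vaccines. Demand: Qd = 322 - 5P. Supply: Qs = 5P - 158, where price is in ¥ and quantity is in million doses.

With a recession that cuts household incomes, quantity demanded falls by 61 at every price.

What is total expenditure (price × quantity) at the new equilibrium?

2157.85

Solve the original market: 322 - 5P = 5P - 158, hence P = 48 and Q = 82.
After the shift, demand is Qd = 261 - 5P and supply is Qs = 5P - 158.
Setting them equal: 261 - 5P = 5P - 158 → 419 = 10P, so P = 41.9 and Q = 51.5.
New expenditure = 41.9 × 51.5 = 2157.85.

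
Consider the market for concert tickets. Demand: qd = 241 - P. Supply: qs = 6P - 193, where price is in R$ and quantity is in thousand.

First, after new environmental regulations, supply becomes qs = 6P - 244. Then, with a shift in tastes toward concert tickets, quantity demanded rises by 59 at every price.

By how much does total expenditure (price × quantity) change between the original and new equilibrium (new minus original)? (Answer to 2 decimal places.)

Solve the original market: 241 - P = 6P - 193, hence P = 62 and q = 179.
The shock moves the curves to qd = 300 - P and qs = 6P - 244.
New equilibrium: 300 - P = 6P - 244 ⇒ 544 = 7P ⇒ P = 544/7 ≈ 77.7143, q = 1556/7 ≈ 222.2857.
Expenditure moves from 62×179 = 11098 to 77.7143×222.2857 = 17274.7755; change = +6176.78.

+6176.78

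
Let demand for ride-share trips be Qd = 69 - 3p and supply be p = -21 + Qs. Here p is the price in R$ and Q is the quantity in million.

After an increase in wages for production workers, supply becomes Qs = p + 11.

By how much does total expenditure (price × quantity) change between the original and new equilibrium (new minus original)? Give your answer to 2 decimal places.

Solve the original market: 69 - 3p = p + 21, hence p = 12 and Q = 33.
The shock moves the curves to Qd = 69 - 3p and Qs = p + 11.
Equate the new curves: 69 - 3p = p + 11, giving 58 = 4p, p = 14.5, Q = 25.5.
Expenditure moves from 12×33 = 396 to 14.5×25.5 = 369.75; change = -26.25.

-26.25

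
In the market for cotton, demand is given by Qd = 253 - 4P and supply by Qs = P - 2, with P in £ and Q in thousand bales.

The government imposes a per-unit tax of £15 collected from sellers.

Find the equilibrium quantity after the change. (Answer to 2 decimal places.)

37.00

Before the shock: 253 - 4P = P - 2 ⇒ 255 = 5P ⇒ P = 51, Q = 49.
Since sellers keep the price net of the tax, the effective supply curve becomes Qs = P - 17.
Setting them equal: 253 - 4P = P - 17 → 270 = 5P, so P = 54 and Q = 37.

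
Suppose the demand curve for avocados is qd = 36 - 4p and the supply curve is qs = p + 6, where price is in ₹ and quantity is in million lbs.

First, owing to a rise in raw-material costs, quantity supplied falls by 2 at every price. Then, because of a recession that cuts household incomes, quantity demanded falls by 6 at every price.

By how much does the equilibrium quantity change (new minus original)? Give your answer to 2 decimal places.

Initially, 36 - 4p = p + 6, so 30 = 5p and p = 6, q = 12.
The new curves are qd = 30 - 4p (demand) and qs = p + 4 (supply).
Setting them equal: 30 - 4p = p + 4 → 26 = 5p, so p = 5.2 and q = 9.2.
Δq = 9.2 − 12 = -2.80.

-2.80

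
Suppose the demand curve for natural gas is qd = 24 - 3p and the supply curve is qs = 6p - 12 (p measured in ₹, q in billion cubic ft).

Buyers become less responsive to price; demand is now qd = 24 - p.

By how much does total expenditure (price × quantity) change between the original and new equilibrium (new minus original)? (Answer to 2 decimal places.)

Original equilibrium: 24 - 3p = 6p - 12 gives 36 = 9p, so p = 4 and q = 12.
The shock moves the curves to qd = 24 - p and qs = 6p - 12.
Equate the new curves: 24 - p = 6p - 12, giving 36 = 7p, p = 36/7 ≈ 5.1429, q = 132/7 ≈ 18.8571.
Expenditure moves from 4×12 = 48 to 5.1429×18.8571 = 96.9796; change = +48.98.

+48.98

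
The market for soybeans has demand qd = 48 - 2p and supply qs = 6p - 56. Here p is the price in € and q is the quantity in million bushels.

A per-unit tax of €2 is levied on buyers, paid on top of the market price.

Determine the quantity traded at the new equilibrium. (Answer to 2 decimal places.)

Initially, 48 - 2p = 6p - 56, so 104 = 8p and p = 13, q = 22.
Since buyers pay the price plus the tax, the effective demand curve becomes qd = 44 - 2p.
Setting them equal: 44 - 2p = 6p - 56 → 100 = 8p, so p = 12.5 and q = 19.

19.00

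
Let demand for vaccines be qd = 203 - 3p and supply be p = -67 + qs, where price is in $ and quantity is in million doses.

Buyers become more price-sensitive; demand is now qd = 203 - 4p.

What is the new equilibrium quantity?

Before the shock: 203 - 3p = p + 67 ⇒ 136 = 4p ⇒ p = 34, q = 101.
The new curves are qd = 203 - 4p (demand) and qs = p + 67 (supply).
Setting them equal: 203 - 4p = p + 67 → 136 = 5p, so p = 27.2 and q = 94.2.

94.2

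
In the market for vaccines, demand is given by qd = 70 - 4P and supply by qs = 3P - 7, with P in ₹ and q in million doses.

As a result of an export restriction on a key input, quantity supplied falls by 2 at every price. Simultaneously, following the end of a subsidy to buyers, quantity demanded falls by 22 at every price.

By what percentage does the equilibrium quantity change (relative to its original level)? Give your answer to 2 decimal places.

-40.66

Before the shock: 70 - 4P = 3P - 7 ⇒ 77 = 7P ⇒ P = 11, q = 26.
With the change applied: demand qd = 48 - 4P, supply qs = 3P - 9.
Setting them equal: 48 - 4P = 3P - 9 → 57 = 7P, so P = 57/7 ≈ 8.1429 and q = 108/7 ≈ 15.4286.
%Δq = (15.4286 − 26) / 26 × 100 = -40.66%.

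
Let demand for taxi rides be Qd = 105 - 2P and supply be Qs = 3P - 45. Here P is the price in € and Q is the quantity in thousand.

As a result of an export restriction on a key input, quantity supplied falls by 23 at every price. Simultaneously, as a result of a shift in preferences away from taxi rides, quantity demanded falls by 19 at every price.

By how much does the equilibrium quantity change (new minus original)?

Before the shock: 105 - 2P = 3P - 45 ⇒ 150 = 5P ⇒ P = 30, Q = 45.
After the shift, demand is Qd = 86 - 2P and supply is Qs = 3P - 68.
Setting them equal: 86 - 2P = 3P - 68 → 154 = 5P, so P = 30.8 and Q = 24.4.
ΔQ = 24.4 − 45 = -20.6.

-20.6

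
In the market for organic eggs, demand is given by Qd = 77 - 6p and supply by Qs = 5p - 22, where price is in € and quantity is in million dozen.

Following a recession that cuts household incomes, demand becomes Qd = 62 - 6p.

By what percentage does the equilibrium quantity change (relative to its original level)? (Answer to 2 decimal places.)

-29.64

Initially, 77 - 6p = 5p - 22, so 99 = 11p and p = 9, Q = 23.
With the change applied: demand Qd = 62 - 6p, supply Qs = 5p - 22.
New equilibrium: 62 - 6p = 5p - 22 ⇒ 84 = 11p ⇒ p = 84/11 ≈ 7.6364, Q = 178/11 ≈ 16.1818.
%ΔQ = (16.1818 − 23) / 23 × 100 = -29.64%.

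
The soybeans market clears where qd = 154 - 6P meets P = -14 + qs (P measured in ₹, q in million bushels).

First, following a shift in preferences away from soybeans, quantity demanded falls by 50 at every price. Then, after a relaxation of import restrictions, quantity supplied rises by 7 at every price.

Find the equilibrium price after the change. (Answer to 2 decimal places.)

Original equilibrium: 154 - 6P = P + 14 gives 140 = 7P, so P = 20 and q = 34.
With the change applied: demand qd = 104 - 6P, supply qs = P + 21.
Equate the new curves: 104 - 6P = P + 21, giving 83 = 7P, P = 83/7 ≈ 11.8571, q = 230/7 ≈ 32.8571.

11.86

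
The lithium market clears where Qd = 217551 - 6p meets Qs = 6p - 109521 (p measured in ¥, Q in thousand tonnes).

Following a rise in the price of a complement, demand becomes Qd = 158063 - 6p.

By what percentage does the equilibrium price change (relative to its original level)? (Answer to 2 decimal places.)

-18.19

Initially, 217551 - 6p = 6p - 109521, so 327072 = 12p and p = 27256, Q = 54015.
After the shift, demand is Qd = 158063 - 6p and supply is Qs = 6p - 109521.
New equilibrium: 158063 - 6p = 6p - 109521 ⇒ 267584 = 12p ⇒ p = 66896/3 ≈ 22298.6667, Q = 24271.
%Δp = (22298.6667 − 27256) / 27256 × 100 = -18.19%.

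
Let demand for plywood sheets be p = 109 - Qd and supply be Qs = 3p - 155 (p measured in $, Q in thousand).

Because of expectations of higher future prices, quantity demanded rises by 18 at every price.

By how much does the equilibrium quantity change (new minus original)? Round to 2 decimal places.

Before the shock: 109 - p = 3p - 155 ⇒ 264 = 4p ⇒ p = 66, Q = 43.
The new curves are Qd = 127 - p (demand) and Qs = 3p - 155 (supply).
Equate the new curves: 127 - p = 3p - 155, giving 282 = 4p, p = 70.5, Q = 56.5.
ΔQ = 56.5 − 43 = +13.50.

+13.50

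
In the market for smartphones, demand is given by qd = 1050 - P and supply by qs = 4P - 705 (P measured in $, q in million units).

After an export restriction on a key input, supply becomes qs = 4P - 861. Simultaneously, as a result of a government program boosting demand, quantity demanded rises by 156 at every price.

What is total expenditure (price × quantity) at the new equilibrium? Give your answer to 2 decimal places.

327660.84

Before the shock: 1050 - P = 4P - 705 ⇒ 1755 = 5P ⇒ P = 351, q = 699.
With the change applied: demand qd = 1206 - P, supply qs = 4P - 861.
Equate the new curves: 1206 - P = 4P - 861, giving 2067 = 5P, P = 413.4, q = 792.6.
New expenditure = 413.4 × 792.6 = 327660.84.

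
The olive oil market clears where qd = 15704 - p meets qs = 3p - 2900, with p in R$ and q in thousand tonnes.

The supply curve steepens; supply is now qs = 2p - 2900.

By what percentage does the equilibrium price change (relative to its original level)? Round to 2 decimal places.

Original equilibrium: 15704 - p = 3p - 2900 gives 18604 = 4p, so p = 4651 and q = 11053.
The shock moves the curves to qd = 15704 - p and qs = 2p - 2900.
New equilibrium: 15704 - p = 2p - 2900 ⇒ 18604 = 3p ⇒ p = 18604/3 ≈ 6201.3333, q = 28508/3 ≈ 9502.6667.
%Δp = (6201.3333 − 4651) / 4651 × 100 = +33.33%.

+33.33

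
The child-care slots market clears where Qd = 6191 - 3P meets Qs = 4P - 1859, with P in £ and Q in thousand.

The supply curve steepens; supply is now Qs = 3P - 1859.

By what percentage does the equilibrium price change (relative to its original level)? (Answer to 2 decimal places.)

Initially, 6191 - 3P = 4P - 1859, so 8050 = 7P and P = 1150, Q = 2741.
The shock moves the curves to Qd = 6191 - 3P and Qs = 3P - 1859.
Clearing the new market: 6191 - 3P = 3P - 1859, so P = 4025/3 ≈ 1341.6667 and Q = 2166.
%ΔP = (1341.6667 − 1150) / 1150 × 100 = +16.67%.

+16.67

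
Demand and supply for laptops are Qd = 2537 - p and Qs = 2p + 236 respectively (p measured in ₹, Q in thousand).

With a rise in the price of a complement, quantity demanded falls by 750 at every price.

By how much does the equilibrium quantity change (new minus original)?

-500

Before the shock: 2537 - p = 2p + 236 ⇒ 2301 = 3p ⇒ p = 767, Q = 1770.
After the shift, demand is Qd = 1787 - p and supply is Qs = 2p + 236.
Equate the new curves: 1787 - p = 2p + 236, giving 1551 = 3p, p = 517, Q = 1270.
ΔQ = 1270 − 1770 = -500.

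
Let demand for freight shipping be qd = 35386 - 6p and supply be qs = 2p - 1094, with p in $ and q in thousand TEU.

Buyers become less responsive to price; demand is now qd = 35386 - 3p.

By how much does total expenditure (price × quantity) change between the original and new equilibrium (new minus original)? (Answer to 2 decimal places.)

Initially, 35386 - 6p = 2p - 1094, so 36480 = 8p and p = 4560, q = 8026.
With the change applied: demand qd = 35386 - 3p, supply qs = 2p - 1094.
Setting them equal: 35386 - 3p = 2p - 1094 → 36480 = 5p, so p = 7296 and q = 13498.
Expenditure moves from 4560×8026 = 36598560 to 7296×13498 = 98481408; change = +61882848.00.

+61882848.00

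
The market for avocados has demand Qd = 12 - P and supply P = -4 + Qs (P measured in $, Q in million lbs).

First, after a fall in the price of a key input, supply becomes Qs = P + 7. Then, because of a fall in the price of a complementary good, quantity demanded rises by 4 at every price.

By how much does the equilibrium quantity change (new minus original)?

+3.5

Solve the original market: 12 - P = P + 4, hence P = 4 and Q = 8.
The new curves are Qd = 16 - P (demand) and Qs = P + 7 (supply).
Equate the new curves: 16 - P = P + 7, giving 9 = 2P, P = 4.5, Q = 11.5.
ΔQ = 11.5 − 8 = +3.5.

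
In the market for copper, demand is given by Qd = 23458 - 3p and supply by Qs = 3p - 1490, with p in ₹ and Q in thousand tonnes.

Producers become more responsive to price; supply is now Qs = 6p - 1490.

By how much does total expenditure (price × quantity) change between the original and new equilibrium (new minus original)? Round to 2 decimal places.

Before the shock: 23458 - 3p = 3p - 1490 ⇒ 24948 = 6p ⇒ p = 4158, Q = 10984.
With the change applied: demand Qd = 23458 - 3p, supply Qs = 6p - 1490.
Equate the new curves: 23458 - 3p = 6p - 1490, giving 24948 = 9p, p = 2772, Q = 15142.
Expenditure moves from 4158×10984 = 45671472 to 2772×15142 = 41973624; change = -3697848.00.

-3697848.00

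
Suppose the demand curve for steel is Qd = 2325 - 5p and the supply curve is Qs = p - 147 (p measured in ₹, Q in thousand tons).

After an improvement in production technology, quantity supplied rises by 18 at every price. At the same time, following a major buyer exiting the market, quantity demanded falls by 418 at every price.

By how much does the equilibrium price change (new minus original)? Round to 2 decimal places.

Original equilibrium: 2325 - 5p = p - 147 gives 2472 = 6p, so p = 412 and Q = 265.
After the shift, demand is Qd = 1907 - 5p and supply is Qs = p - 129.
New equilibrium: 1907 - 5p = p - 129 ⇒ 2036 = 6p ⇒ p = 1018/3 ≈ 339.3333, Q = 631/3 ≈ 210.3333.
Δp = 339.3333 − 412 = -72.67.

-72.67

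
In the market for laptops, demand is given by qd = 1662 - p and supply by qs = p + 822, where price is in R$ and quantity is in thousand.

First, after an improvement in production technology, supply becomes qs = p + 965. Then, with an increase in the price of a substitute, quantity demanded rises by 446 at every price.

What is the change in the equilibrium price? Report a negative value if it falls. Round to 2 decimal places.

Initially, 1662 - p = p + 822, so 840 = 2p and p = 420, q = 1242.
After the shift, demand is qd = 2108 - p and supply is qs = p + 965.
Clearing the new market: 2108 - p = p + 965, so p = 571.5 and q = 1536.5.
Δp = 571.5 − 420 = +151.50.

+151.50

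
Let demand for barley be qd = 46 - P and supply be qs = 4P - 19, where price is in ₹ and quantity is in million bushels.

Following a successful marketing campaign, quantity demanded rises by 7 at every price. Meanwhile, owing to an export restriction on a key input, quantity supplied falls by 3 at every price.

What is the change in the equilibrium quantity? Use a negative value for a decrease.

Solve the original market: 46 - P = 4P - 19, hence P = 13 and q = 33.
With the change applied: demand qd = 53 - P, supply qs = 4P - 22.
Clearing the new market: 53 - P = 4P - 22, so P = 15 and q = 38.
Δq = 38 − 33 = +5.

+5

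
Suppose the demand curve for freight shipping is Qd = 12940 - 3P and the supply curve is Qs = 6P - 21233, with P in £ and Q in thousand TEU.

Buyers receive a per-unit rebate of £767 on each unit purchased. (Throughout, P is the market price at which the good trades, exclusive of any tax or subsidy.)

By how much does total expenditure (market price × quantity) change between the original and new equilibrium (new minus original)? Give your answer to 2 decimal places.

Initially, 12940 - 3P = 6P - 21233, so 34173 = 9P and P = 3797, Q = 1549.
Since buyers' out-of-pocket price is the market price minus the rebate, the effective demand curve becomes Qd = 15241 - 3P.
Setting them equal: 15241 - 3P = 6P - 21233 → 36474 = 9P, so P = 12158/3 ≈ 4052.6667 and Q = 3083.
Expenditure moves from 3797×1549 = 5881553 to 4052.6667×3083 = 12494371.3333; change = +6612818.33.

+6612818.33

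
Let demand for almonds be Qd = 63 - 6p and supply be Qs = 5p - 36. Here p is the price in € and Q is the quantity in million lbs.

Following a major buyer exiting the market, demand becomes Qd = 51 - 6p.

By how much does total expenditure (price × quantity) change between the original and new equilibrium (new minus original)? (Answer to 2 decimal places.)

Initially, 63 - 6p = 5p - 36, so 99 = 11p and p = 9, Q = 9.
With the change applied: demand Qd = 51 - 6p, supply Qs = 5p - 36.
Setting them equal: 51 - 6p = 5p - 36 → 87 = 11p, so p = 87/11 ≈ 7.9091 and Q = 39/11 ≈ 3.5455.
Expenditure moves from 9×9 = 81 to 7.9091×3.5455 = 28.0413; change = -52.96.

-52.96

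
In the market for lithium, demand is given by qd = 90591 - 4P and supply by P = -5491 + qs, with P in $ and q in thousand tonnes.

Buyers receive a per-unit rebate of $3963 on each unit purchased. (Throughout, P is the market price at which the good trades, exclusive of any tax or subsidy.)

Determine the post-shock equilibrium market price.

20190.4

Initially, 90591 - 4P = P + 5491, so 85100 = 5P and P = 17020, q = 22511.
Since buyers' out-of-pocket price is the market price minus the rebate, the effective demand curve becomes qd = 106443 - 4P.
New equilibrium: 106443 - 4P = P + 5491 ⇒ 100952 = 5P ⇒ P = 20190.4, q = 25681.4.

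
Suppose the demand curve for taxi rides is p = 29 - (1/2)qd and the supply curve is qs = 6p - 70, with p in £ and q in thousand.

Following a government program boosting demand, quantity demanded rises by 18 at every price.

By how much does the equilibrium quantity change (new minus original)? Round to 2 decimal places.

+13.50

Original equilibrium: 58 - 2p = 6p - 70 gives 128 = 8p, so p = 16 and q = 26.
The new curves are qd = 76 - 2p (demand) and qs = 6p - 70 (supply).
Setting them equal: 76 - 2p = 6p - 70 → 146 = 8p, so p = 18.25 and q = 39.5.
Δq = 39.5 − 26 = +13.50.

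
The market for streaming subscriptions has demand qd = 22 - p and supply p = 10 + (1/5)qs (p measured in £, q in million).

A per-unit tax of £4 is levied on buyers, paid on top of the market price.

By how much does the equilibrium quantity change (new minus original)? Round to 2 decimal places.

-3.33

Initially, 22 - p = 5p - 50, so 72 = 6p and p = 12, q = 10.
Since buyers pay the price plus the tax, the effective demand curve becomes qd = 18 - p.
Equate the new curves: 18 - p = 5p - 50, giving 68 = 6p, p = 34/3 ≈ 11.3333, q = 20/3 ≈ 6.6667.
Δq = 6.6667 − 10 = -3.33.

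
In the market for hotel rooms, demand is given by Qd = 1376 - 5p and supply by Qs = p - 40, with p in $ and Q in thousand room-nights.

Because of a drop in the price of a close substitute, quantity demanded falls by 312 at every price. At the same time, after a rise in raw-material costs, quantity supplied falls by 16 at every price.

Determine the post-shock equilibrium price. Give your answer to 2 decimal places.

186.67

Before the shock: 1376 - 5p = p - 40 ⇒ 1416 = 6p ⇒ p = 236, Q = 196.
After the shift, demand is Qd = 1064 - 5p and supply is Qs = p - 56.
Setting them equal: 1064 - 5p = p - 56 → 1120 = 6p, so p = 560/3 ≈ 186.6667 and Q = 392/3 ≈ 130.6667.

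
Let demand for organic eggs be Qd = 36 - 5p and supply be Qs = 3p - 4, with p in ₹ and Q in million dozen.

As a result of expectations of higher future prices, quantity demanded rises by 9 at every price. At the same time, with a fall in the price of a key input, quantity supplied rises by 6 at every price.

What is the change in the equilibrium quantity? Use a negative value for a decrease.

Original equilibrium: 36 - 5p = 3p - 4 gives 40 = 8p, so p = 5 and Q = 11.
After the shift, demand is Qd = 45 - 5p and supply is Qs = 3p + 2.
Equate the new curves: 45 - 5p = 3p + 2, giving 43 = 8p, p = 5.375, Q = 18.125.
ΔQ = 18.125 − 11 = +7.125.

+7.125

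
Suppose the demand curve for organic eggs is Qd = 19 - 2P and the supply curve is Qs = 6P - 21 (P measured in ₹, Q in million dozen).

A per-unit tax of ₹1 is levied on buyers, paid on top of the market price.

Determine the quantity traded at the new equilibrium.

7.5

Solve the original market: 19 - 2P = 6P - 21, hence P = 5 and Q = 9.
Since buyers pay the price plus the tax, the effective demand curve becomes Qd = 17 - 2P.
Clearing the new market: 17 - 2P = 6P - 21, so P = 4.75 and Q = 7.5.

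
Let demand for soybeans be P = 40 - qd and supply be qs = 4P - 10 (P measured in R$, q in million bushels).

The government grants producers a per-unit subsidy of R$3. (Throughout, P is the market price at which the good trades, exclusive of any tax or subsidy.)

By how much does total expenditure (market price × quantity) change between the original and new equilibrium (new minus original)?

-53.76

Before the shock: 40 - P = 4P - 10 ⇒ 50 = 5P ⇒ P = 10, q = 30.
Since sellers receive the price plus the subsidy, the effective supply curve becomes qs = 4P + 2.
Setting them equal: 40 - P = 4P + 2 → 38 = 5P, so P = 7.6 and q = 32.4.
Expenditure moves from 10×30 = 300 to 7.6×32.4 = 246.24; change = -53.76.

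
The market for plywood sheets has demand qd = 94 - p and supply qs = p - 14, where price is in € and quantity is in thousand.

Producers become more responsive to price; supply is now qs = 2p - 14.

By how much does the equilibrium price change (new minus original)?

-18

Before the shock: 94 - p = p - 14 ⇒ 108 = 2p ⇒ p = 54, q = 40.
The new curves are qd = 94 - p (demand) and qs = 2p - 14 (supply).
Setting them equal: 94 - p = 2p - 14 → 108 = 3p, so p = 36 and q = 58.
Δp = 36 − 54 = -18.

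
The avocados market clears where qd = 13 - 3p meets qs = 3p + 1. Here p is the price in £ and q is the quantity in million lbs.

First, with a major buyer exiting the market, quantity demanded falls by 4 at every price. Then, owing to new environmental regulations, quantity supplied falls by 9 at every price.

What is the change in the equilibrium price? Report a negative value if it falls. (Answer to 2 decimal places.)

+0.83

Solve the original market: 13 - 3p = 3p + 1, hence p = 2 and q = 7.
The shock moves the curves to qd = 9 - 3p and qs = 3p - 8.
Equate the new curves: 9 - 3p = 3p - 8, giving 17 = 6p, p = 17/6 ≈ 2.8333, q = 0.5.
Δp = 2.8333 − 2 = +0.83.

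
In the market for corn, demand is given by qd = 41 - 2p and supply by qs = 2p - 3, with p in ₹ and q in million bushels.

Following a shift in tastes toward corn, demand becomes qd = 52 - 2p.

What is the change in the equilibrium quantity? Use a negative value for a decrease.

+5.5

Initially, 41 - 2p = 2p - 3, so 44 = 4p and p = 11, q = 19.
The new curves are qd = 52 - 2p (demand) and qs = 2p - 3 (supply).
Equate the new curves: 52 - 2p = 2p - 3, giving 55 = 4p, p = 13.75, q = 24.5.
Δq = 24.5 − 19 = +5.5.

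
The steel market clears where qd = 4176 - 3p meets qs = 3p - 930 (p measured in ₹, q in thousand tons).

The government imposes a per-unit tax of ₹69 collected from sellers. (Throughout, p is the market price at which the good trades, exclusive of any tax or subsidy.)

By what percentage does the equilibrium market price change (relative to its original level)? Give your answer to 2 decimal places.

+4.05

Initially, 4176 - 3p = 3p - 930, so 5106 = 6p and p = 851, q = 1623.
Since sellers keep the price net of the tax, the effective supply curve becomes qs = 3p - 1137.
Equate the new curves: 4176 - 3p = 3p - 1137, giving 5313 = 6p, p = 885.5, q = 1519.5.
%Δp = (885.5 − 851) / 851 × 100 = +4.05%.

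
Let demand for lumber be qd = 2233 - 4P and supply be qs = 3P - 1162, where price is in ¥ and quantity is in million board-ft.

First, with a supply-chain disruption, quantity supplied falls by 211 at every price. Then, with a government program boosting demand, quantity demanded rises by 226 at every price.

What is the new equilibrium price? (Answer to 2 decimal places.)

547.43

Original equilibrium: 2233 - 4P = 3P - 1162 gives 3395 = 7P, so P = 485 and q = 293.
The new curves are qd = 2459 - 4P (demand) and qs = 3P - 1373 (supply).
Equate the new curves: 2459 - 4P = 3P - 1373, giving 3832 = 7P, P = 3832/7 ≈ 547.4286, q = 1885/7 ≈ 269.2857.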